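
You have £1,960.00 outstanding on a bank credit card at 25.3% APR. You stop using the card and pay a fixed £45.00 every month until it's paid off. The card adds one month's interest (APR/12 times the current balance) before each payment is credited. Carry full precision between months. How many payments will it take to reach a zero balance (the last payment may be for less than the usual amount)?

121 months

Monthly rate r = 25.3%/12 = 2.10833% = 0.0210833.
Recurrence: B ← B·(1+r) − £45.00.
Month 1: interest £41.32; balance after payment £1,956.32.
Month 2: interest £41.25; balance after payment £1,952.57.
Closed form: n = −ln(1 − rB₀/P)/ln(1+r) = −ln(0.081704)/ln(1.02108) ≈ 120.046, so the balance reaches zero during payment 121.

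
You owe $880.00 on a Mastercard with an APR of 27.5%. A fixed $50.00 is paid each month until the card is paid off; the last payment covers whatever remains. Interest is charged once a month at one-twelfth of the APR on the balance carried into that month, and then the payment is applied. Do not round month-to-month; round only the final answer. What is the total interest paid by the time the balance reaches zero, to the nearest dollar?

Monthly rate r = 27.5%/12 = 2.29167% = 0.0229167.
Payoff takes n = ⌈−ln(1 − rB₀/P)/ln(1+r)⌉ = ⌈22.791⌉ = 23 payments; the last is $39.64.
Total paid = 22·$50.00 + $39.64 = $1,139.64.
Total interest = total paid − principal = $1,139.64 − $880.00 = $259.64.

$260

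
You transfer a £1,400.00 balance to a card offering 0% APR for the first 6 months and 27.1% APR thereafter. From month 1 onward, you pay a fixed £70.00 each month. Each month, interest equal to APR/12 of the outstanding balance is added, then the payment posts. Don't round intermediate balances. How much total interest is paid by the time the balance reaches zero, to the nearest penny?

£211.25

Promo months 1–6 at r₀ = 0%/12 = 0; months 7+ at r₁ = 27.1%/12 = 0.0225833.
After month 6 (no interest yet): B = £1,400.00 − 6·£70.00 = £980.00.
Then at r₁ with £70.00/mo: n₂ = −ln(1 − r₁·B/P)/ln(1+r₁) ≈ 17.02 → 18 more payments.
Total paid = 23·£70.00 + £1.25 = £1,611.25; interest = £1,611.25 − £1,400.00 = £211.25.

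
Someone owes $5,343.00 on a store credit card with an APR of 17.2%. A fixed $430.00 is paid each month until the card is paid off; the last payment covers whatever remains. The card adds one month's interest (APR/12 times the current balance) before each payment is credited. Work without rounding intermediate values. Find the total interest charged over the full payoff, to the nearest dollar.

Monthly rate r = 17.2%/12 = 1.43333% = 0.0143333.
Payoff takes n = ⌈−ln(1 − rB₀/P)/ln(1+r)⌉ = ⌈13.782⌉ = 14 payments; the last is $336.69.
Total paid = 13·$430.00 + $336.69 = $5,926.69.
Total interest = total paid − principal = $5,926.69 − $5,343.00 = $583.69.

$584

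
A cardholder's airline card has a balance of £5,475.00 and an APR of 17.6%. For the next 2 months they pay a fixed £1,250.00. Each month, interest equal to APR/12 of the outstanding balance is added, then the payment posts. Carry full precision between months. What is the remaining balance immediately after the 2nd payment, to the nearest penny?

Monthly rate r = 17.6%/12 = 1.46667% = 0.0146667.
Each month: B ← B·(1+r) − £1,250.00.
Month 1: interest £80.30; balance after payment £4,305.30.
Month 2: interest £63.14; balance after payment £3,118.44.

£3,118.44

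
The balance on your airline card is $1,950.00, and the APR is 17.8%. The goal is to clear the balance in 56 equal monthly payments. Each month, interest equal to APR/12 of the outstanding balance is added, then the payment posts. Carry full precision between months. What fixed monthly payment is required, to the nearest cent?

Monthly rate r = 17.8%/12 = 1.48333% = 0.0148333.
Level-payment amortization: P = B₀·r / (1 − (1+r)^(−n)) = 1950.00·0.0148333 / (1 − 1.01483^(−56)).
Denominator 1 − (1+r)^(−56) = 0.561574835.
P = 28.925 / 0.561574835 ≈ 51.51.

$51.51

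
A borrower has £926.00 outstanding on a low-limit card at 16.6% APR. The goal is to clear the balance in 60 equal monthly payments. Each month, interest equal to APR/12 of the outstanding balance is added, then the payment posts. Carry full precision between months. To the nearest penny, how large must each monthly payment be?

Monthly rate r = 16.6%/12 = 1.38333% = 0.0138333.
Level-payment amortization: P = B₀·r / (1 − (1+r)^(−n)) = 926.00·0.0138333 / (1 − 1.01383^(−60)).
Denominator 1 − (1+r)^(−60) = 0.561463208.
P = 12.8097 / 0.561463208 ≈ 22.81.

£22.81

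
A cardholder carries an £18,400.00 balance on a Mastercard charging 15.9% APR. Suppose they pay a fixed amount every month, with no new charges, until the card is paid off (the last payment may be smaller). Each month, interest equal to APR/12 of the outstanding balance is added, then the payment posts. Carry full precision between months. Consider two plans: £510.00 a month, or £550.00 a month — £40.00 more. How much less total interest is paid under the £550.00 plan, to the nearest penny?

Monthly rate r = 15.9%/12 = 1.325% = 0.01325.
At £510.00/mo: n = ⌈−ln(1 − rB₀/P)/ln(1+r)⌉ = 50 payments (last £201.36); total interest = total paid − £18,400.00 = £6,791.36.
At £550.00/mo: 45 payments (last £272.85); total interest £6,072.85.
Interest saved = £6,791.36 − £6,072.85 = £718.51.

£718.51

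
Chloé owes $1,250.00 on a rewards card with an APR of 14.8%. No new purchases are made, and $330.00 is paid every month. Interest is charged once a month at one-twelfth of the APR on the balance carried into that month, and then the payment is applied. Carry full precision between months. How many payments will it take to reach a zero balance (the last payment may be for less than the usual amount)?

Monthly rate r = 14.8%/12 = 1.23333% = 0.0123333.
Recurrence: B ← B·(1+r) − $330.00.
Month 1: interest $15.42; balance after payment $935.42.
Month 2: interest $11.54; balance after payment $616.95.
Month 3: interest $7.61; balance after payment $294.56.
Month 4: interest $3.63; balance after payment $0.00.

4 months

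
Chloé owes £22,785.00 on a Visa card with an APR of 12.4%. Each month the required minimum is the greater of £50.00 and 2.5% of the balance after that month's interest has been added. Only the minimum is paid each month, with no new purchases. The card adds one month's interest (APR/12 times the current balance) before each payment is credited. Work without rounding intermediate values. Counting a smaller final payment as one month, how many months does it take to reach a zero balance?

Monthly rate r = 12.4%/12 = 1.03333% = 0.0103333.
While 2.5% of the post-interest balance exceeds £50.00, each month B ← (B·(1+r))·(1 − 0.025), i.e. B shrinks by the factor (1+r)·0.975 = 0.98507.
This holds for months 1–163. Entering month 164 the balance is £1,964.01; 2.5% of the post-interest balance is now below £50.00, so the flat £50.00 minimum applies from here.
From month 164 a fixed £50.00 at rate r clears £1,964.01 in 51 more payments. Total: 163 + 51 = 214 months.

214 months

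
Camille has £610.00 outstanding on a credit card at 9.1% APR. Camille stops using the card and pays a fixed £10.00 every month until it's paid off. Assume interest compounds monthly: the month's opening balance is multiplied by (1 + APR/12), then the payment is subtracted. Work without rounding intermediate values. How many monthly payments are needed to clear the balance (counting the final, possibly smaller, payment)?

Monthly rate r = 9.1%/12 = 0.758333% = 0.00758333.
Recurrence: B ← B·(1+r) − £10.00.
Month 1: interest £4.63; balance after payment £604.63.
Month 2: interest £4.59; balance after payment £599.21.
Closed form: n = −ln(1 − rB₀/P)/ln(1+r) = −ln(0.53742)/ln(1.00758) ≈ 82.198, so the balance reaches zero during payment 83.

83 payments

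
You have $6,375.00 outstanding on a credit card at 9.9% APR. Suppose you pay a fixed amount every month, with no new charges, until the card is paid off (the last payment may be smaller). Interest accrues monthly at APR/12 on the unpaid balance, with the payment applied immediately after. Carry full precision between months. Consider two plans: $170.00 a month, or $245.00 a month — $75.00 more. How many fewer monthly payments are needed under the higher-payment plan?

Monthly rate r = 9.9%/12 = 0.825% = 0.00825.
At $170.00/mo: n = ⌈−ln(1 − rB₀/P)/ln(1+r)⌉ = 46 payments (last $8.96); total interest = total paid − $6,375.00 = $1,283.96.
At $245.00/mo: 30 payments (last $101.05); total interest $831.05.
Payments saved = 46 − 30 = 16.

16 fewer payments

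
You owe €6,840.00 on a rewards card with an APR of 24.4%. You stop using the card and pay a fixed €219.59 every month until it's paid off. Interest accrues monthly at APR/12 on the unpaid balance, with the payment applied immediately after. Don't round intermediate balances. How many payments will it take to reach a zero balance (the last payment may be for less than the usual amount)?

Monthly rate r = 24.4%/12 = 2.03333% = 0.0203333.
Recurrence: B ← B·(1+r) − €219.59.
Month 1: interest €139.08; balance after payment €6,759.49.
Month 2: interest €137.44; balance after payment €6,677.34.
Closed form: n = −ln(1 − rB₀/P)/ln(1+r) = −ln(0.36664)/ln(1.02033) ≈ 49.847, so the balance reaches zero during payment 50.

50 months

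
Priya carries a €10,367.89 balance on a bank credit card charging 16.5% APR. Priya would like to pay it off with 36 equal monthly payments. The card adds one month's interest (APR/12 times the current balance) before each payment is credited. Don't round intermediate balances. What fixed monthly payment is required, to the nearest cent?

€367.07

Monthly rate r = 16.5%/12 = 1.375% = 0.01375.
Level-payment amortization: P = B₀·r / (1 − (1+r)^(−n)) = 10367.89·0.01375 / (1 − 1.01375^(−36)).
Denominator 1 − (1+r)^(−36) = 0.388369999.
P = 142.558 / 0.388369999 ≈ 367.07.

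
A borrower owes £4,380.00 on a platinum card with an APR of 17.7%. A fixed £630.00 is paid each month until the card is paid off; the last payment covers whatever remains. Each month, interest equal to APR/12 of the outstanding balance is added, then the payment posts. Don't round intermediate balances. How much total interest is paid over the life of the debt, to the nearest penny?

Monthly rate r = 17.7%/12 = 1.475% = 0.01475.
Payoff takes n = ⌈−ln(1 − rB₀/P)/ln(1+r)⌉ = ⌈7.389⌉ = 8 payments; the last is £246.31.
Total paid = 7·£630.00 + £246.31 = £4,656.31.
Total interest = total paid − principal = £4,656.31 − £4,380.00 = £276.31.

£276.31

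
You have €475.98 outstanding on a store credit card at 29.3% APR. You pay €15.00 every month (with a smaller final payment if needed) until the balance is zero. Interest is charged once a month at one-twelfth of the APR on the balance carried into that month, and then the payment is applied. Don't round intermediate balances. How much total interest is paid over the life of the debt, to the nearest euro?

€451

Monthly rate r = 29.3%/12 = 2.44167% = 0.0244167.
Payoff takes n = ⌈−ln(1 − rB₀/P)/ln(1+r)⌉ = ⌈61.796⌉ = 62 payments; the last is €11.97.
Total paid = 61·€15.00 + €11.97 = €926.97.
Total interest = total paid − principal = €926.97 − €475.98 = €450.99.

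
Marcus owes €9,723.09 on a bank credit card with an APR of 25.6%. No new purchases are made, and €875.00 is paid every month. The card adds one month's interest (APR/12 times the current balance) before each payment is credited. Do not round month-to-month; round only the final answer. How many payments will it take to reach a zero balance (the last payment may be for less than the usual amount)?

Monthly rate r = 25.6%/12 = 2.13333% = 0.0213333.
Recurrence: B ← B·(1+r) − €875.00.
Month 1: interest €207.43; balance after payment €9,055.52.
Month 2: interest €193.18; balance after payment €8,373.70.
Closed form: n = −ln(1 − rB₀/P)/ln(1+r) = −ln(0.76294)/ln(1.02133) ≈ 12.818, so the balance reaches zero during payment 13.

13 payments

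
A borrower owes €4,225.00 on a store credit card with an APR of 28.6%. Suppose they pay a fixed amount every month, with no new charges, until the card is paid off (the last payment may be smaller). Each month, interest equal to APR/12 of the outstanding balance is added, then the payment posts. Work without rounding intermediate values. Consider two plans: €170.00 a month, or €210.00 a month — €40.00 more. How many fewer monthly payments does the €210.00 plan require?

Monthly rate r = 28.6%/12 = 2.38333% = 0.0238333.
At €170.00/mo: n = ⌈−ln(1 − rB₀/P)/ln(1+r)⌉ = 39 payments (last €16.42); total interest = total paid − €4,225.00 = €2,251.42.
At €210.00/mo: 28 payments (last €152.26); total interest €1,597.26.
Payments saved = 39 − 28 = 11.

11 fewer payments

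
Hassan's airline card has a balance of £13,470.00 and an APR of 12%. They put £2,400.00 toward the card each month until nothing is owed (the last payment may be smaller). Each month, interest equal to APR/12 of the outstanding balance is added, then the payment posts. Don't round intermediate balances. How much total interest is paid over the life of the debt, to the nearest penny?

Monthly rate r = 12%/12 = 1% = 0.01.
Payoff takes n = ⌈−ln(1 − rB₀/P)/ln(1+r)⌉ = ⌈5.805⌉ = 6 payments; the last is £1,933.84.
Total paid = 5·£2,400.00 + £1,933.84 = £13,933.84.
Total interest = total paid − principal = £13,933.84 − £13,470.00 = £463.84.

£463.84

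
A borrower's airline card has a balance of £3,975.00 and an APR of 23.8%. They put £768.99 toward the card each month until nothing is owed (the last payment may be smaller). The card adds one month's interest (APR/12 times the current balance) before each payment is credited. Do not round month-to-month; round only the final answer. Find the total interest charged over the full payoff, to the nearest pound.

Monthly rate r = 23.8%/12 = 1.98333% = 0.0198333.
Payoff takes n = ⌈−ln(1 − rB₀/P)/ln(1+r)⌉ = ⌈5.508⌉ = 6 payments; the last is £392.24.
Total paid = 5·£768.99 + £392.24 = £4,237.19.
Total interest = total paid − principal = £4,237.19 − £3,975.00 = £262.19.

£262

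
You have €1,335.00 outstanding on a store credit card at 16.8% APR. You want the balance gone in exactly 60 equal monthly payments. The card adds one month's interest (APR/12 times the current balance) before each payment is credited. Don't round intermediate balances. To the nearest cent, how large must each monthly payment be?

Monthly rate r = 16.8%/12 = 1.4% = 0.014.
Level-payment amortization: P = B₀·r / (1 − (1+r)^(−n)) = 1335.00·0.014 / (1 − 1.014^(−60)).
Denominator 1 − (1+r)^(−60) = 0.565767125.
P = 18.69 / 0.565767125 ≈ 33.03.

€33.03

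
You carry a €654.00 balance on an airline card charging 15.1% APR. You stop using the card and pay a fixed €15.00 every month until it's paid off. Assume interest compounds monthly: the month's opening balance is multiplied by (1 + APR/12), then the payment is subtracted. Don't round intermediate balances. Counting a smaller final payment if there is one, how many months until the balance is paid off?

64 payments

Monthly rate r = 15.1%/12 = 1.25833% = 0.0125833.
Recurrence: B ← B·(1+r) − €15.00.
Month 1: interest €8.23; balance after payment €647.23.
Month 2: interest €8.14; balance after payment €640.37.
Closed form: n = −ln(1 − rB₀/P)/ln(1+r) = −ln(0.45137)/ln(1.01258) ≈ 63.613, so the balance reaches zero during payment 64.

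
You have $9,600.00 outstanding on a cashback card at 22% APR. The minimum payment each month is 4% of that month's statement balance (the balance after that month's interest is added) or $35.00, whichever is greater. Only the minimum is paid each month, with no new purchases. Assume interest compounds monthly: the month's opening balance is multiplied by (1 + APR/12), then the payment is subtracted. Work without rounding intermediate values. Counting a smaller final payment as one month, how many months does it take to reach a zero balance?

140 months

Monthly rate r = 22%/12 = 1.83333% = 0.0183333.
While 4% of the post-interest balance exceeds $35.00, each month B ← (B·(1+r))·(1 − 0.04), i.e. B shrinks by the factor (1+r)·0.96 = 0.9776.
This holds for months 1–107. Entering month 108 the balance is $850.20; 4% of the post-interest balance is now below $35.00, so the flat $35.00 minimum applies from here.
From month 108 a fixed $35.00 at rate r clears $850.20 in 33 more payments. Total: 107 + 33 = 140 months.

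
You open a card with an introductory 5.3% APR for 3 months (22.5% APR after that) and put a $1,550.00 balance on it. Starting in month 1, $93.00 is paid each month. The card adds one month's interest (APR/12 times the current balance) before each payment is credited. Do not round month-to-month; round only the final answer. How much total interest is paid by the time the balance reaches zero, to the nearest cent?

$237.67

Promo months 1–3 at r₀ = 5.3%/12 = 0.00441667; months 4+ at r₁ = 22.5%/12 = 0.01875.
After month 3: iterate B ← B·(1+r₀) − $93.00 for 3 months → $1,290.39.
Then at r₁ with $93.00/mo: n₂ = −ln(1 − r₁·B/P)/ln(1+r₁) ≈ 16.22 → 17 more payments.
Total paid = 19·$93.00 + $20.67 = $1,787.67; interest = $1,787.67 − $1,550.00 = $237.67.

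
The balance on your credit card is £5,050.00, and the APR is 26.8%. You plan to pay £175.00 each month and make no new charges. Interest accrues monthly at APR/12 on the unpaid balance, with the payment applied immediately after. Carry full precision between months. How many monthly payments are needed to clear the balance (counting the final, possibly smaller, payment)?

47 payments

Monthly rate r = 26.8%/12 = 2.23333% = 0.0223333.
Recurrence: B ← B·(1+r) − £175.00.
Month 1: interest £112.78; balance after payment £4,987.78.
Month 2: interest £111.39; balance after payment £4,924.18.
Closed form: n = −ln(1 − rB₀/P)/ln(1+r) = −ln(0.35552)/ln(1.02233) ≈ 46.821, so the balance reaches zero during payment 47.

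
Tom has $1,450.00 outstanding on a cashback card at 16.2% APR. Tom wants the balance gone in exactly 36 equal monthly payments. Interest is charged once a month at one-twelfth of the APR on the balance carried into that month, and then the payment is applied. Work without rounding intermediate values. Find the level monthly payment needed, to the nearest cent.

$51.12

Monthly rate r = 16.2%/12 = 1.35% = 0.0135.
Level-payment amortization: P = B₀·r / (1 − (1+r)^(−n)) = 1450.00·0.0135 / (1 − 1.0135^(−36)).
Denominator 1 − (1+r)^(−36) = 0.38291514.
P = 19.575 / 0.38291514 ≈ 51.12.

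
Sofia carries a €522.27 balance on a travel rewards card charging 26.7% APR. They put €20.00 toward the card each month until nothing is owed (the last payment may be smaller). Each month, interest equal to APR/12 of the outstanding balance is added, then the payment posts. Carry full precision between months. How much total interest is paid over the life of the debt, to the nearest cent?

€268.43

Monthly rate r = 26.7%/12 = 2.225% = 0.02225.
Payoff takes n = ⌈−ln(1 − rB₀/P)/ln(1+r)⌉ = ⌈39.532⌉ = 40 payments; the last is €10.70.
Total paid = 39·€20.00 + €10.70 = €790.70.
Total interest = total paid − principal = €790.70 − €522.27 = €268.43.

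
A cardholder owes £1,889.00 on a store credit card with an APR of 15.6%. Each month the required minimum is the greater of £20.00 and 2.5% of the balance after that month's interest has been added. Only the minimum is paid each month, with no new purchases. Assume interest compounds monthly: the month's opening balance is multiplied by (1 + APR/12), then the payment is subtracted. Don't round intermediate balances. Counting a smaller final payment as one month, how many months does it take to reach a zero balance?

127 months

Monthly rate r = 15.6%/12 = 1.3% = 0.013.
While 2.5% of the post-interest balance exceeds £20.00, each month B ← (B·(1+r))·(1 − 0.025), i.e. B shrinks by the factor (1+r)·0.975 = 0.98767.
This holds for months 1–71. Entering month 72 the balance is £783.12; 2.5% of the post-interest balance is now below £20.00, so the flat £20.00 minimum applies from here.
From month 72 a fixed £20.00 at rate r clears £783.12 in 56 more payments. Total: 71 + 56 = 127 months.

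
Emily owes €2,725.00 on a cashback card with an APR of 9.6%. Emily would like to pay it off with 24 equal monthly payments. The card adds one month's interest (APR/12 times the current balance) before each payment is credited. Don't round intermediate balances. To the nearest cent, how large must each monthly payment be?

€125.24

Monthly rate r = 9.6%/12 = 0.8% = 0.008.
Level-payment amortization: P = B₀·r / (1 − (1+r)^(−n)) = 2725.00·0.008 / (1 − 1.008^(−24)).
Denominator 1 − (1+r)^(−24) = 0.174062415.
P = 21.8 / 0.174062415 ≈ 125.24.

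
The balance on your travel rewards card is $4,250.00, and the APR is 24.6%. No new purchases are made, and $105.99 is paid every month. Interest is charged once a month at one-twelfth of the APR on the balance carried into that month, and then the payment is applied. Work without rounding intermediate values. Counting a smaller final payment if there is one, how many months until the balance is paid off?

Monthly rate r = 24.6%/12 = 2.05% = 0.0205.
Recurrence: B ← B·(1+r) − $105.99.
Month 1: interest $87.12; balance after payment $4,231.14.
Month 2: interest $86.74; balance after payment $4,211.88.
Closed form: n = −ln(1 − rB₀/P)/ln(1+r) = −ln(0.17799)/ln(1.0205) ≈ 85.057, so the balance reaches zero during payment 86.

86 payments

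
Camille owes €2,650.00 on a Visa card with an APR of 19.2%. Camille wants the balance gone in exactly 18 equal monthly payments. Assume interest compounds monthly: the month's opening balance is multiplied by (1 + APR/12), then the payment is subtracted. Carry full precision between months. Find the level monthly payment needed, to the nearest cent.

Monthly rate r = 19.2%/12 = 1.6% = 0.016.
Level-payment amortization: P = B₀·r / (1 − (1+r)^(−n)) = 2650.00·0.016 / (1 − 1.016^(−18)).
Denominator 1 − (1+r)^(−18) = 0.248527215.
P = 42.4 / 0.248527215 ≈ 170.61.

€170.61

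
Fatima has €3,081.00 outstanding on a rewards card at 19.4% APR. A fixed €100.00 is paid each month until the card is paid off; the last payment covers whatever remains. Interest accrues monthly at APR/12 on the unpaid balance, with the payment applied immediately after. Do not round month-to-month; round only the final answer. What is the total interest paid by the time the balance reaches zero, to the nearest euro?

Monthly rate r = 19.4%/12 = 1.61667% = 0.0161667.
Payoff takes n = ⌈−ln(1 − rB₀/P)/ln(1+r)⌉ = ⌈42.984⌉ = 43 payments; the last is €98.37.
Total paid = 42·€100.00 + €98.37 = €4,298.37.
Total interest = total paid − principal = €4,298.37 − €3,081.00 = €1,217.37.

€1,217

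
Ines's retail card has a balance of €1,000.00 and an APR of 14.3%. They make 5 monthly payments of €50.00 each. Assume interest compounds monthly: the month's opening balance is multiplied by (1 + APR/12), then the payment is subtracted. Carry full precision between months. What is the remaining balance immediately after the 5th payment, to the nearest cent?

€804.99

Monthly rate r = 14.3%/12 = 1.19167% = 0.0119167.
Each month: B ← B·(1+r) − €50.00.
Month 1: interest €11.92; balance after payment €961.92.
Month 2: interest €11.46; balance after payment €923.38.
Month 3: interest €11.00; balance after payment €884.38.
Month 4: interest €10.54; balance after payment €844.92.
Month 5: interest €10.07; balance after payment €804.99.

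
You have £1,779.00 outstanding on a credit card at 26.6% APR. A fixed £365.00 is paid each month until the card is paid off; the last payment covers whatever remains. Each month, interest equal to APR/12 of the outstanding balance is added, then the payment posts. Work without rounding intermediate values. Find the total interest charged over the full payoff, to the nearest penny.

Monthly rate r = 26.6%/12 = 2.21667% = 0.0221667.
Payoff takes n = ⌈−ln(1 − rB₀/P)/ln(1+r)⌉ = ⌈5.215⌉ = 6 payments; the last is £79.10.
Total paid = 5·£365.00 + £79.10 = £1,904.10.
Total interest = total paid − principal = £1,904.10 − £1,779.00 = £125.10.

£125.10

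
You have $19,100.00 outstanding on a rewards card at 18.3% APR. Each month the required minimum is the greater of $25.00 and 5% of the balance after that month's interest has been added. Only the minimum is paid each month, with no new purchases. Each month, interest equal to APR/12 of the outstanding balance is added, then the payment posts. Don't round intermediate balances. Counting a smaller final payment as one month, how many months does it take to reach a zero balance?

125 months

Monthly rate r = 18.3%/12 = 1.525% = 0.01525.
While 5% of the post-interest balance exceeds $25.00, each month B ← (B·(1+r))·(1 − 0.05), i.e. B shrinks by the factor (1+r)·0.95 = 0.96449.
This holds for months 1–102. Entering month 103 the balance is $477.84; 5% of the post-interest balance is now below $25.00, so the flat $25.00 minimum applies from here.
From month 103 a fixed $25.00 at rate r clears $477.84 in 23 more payments. Total: 102 + 23 = 125 months.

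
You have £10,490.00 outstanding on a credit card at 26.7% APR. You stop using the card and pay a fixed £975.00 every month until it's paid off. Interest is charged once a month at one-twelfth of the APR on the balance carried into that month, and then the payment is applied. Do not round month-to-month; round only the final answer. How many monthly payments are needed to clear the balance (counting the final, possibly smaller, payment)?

13 months

Monthly rate r = 26.7%/12 = 2.225% = 0.02225.
Recurrence: B ← B·(1+r) − £975.00.
Month 1: interest £233.40; balance after payment £9,748.40.
Month 2: interest £216.90; balance after payment £8,990.30.
Closed form: n = −ln(1 − rB₀/P)/ln(1+r) = −ln(0.76061)/ln(1.02225) ≈ 12.434, so the balance reaches zero during payment 13.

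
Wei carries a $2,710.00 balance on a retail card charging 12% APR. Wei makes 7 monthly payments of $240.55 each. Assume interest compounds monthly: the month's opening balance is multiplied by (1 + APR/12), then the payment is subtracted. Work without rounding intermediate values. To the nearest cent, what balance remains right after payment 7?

$1,170.27

Monthly rate r = 12%/12 = 1% = 0.01.
Each month: B ← B·(1+r) − $240.55.
Month 1: interest $27.10; balance after payment $2,496.55.
Month 2: interest $24.97; balance after payment $2,280.97.
Month 3: interest $22.81; balance after payment $2,063.23.
Month 4: interest $20.63; balance after payment $1,843.31.
Month 5: interest $18.43; balance after payment $1,621.19.
Month 6: interest $16.21; balance after payment $1,396.85.
Month 7: interest $13.97; balance after payment $1,170.27.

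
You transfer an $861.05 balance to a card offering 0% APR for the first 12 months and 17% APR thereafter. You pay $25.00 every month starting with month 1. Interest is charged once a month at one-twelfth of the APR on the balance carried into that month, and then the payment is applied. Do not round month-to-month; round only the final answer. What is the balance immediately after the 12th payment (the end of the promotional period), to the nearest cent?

$561.05

Promo months 1–12 at r₀ = 0%/12 = 0; months 13+ at r₁ = 17%/12 = 0.0141667.
After month 12 (no interest yet): B = $861.05 − 12·$25.00 = $561.05.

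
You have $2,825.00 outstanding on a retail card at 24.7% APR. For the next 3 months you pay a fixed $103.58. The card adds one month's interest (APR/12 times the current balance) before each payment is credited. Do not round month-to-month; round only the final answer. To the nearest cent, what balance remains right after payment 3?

Monthly rate r = 24.7%/12 = 2.05833% = 0.0205833.
Each month: B ← B·(1+r) − $103.58.
Month 1: interest $58.15; balance after payment $2,779.57.
Month 2: interest $57.21; balance after payment $2,733.20.
Month 3: interest $56.26; balance after payment $2,685.88.

$2,685.88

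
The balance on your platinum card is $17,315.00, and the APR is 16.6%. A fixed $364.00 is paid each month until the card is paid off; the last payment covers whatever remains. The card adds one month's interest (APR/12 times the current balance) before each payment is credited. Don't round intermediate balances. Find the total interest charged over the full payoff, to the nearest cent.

$11,115.31

Monthly rate r = 16.6%/12 = 1.38333% = 0.0138333.
Payoff takes n = ⌈−ln(1 − rB₀/P)/ln(1+r)⌉ = ⌈78.105⌉ = 79 payments; the last is $38.31.
Total paid = 78·$364.00 + $38.31 = $28,430.31.
Total interest = total paid − principal = $28,430.31 − $17,315.00 = $11,115.31.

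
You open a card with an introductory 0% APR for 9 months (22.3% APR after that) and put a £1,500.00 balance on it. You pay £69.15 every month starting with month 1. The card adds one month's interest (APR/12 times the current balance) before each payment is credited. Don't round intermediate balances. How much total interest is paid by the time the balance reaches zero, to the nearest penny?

£132.76

Promo months 1–9 at r₀ = 0%/12 = 0; months 10+ at r₁ = 22.3%/12 = 0.0185833.
After month 9 (no interest yet): B = £1,500.00 − 9·£69.15 = £877.65.
Then at r₁ with £69.15/mo: n₂ = −ln(1 − r₁·B/P)/ln(1+r₁) ≈ 14.61 → 15 more payments.
Total paid = 23·£69.15 + £42.31 = £1,632.76; interest = £1,632.76 − £1,500.00 = £132.76.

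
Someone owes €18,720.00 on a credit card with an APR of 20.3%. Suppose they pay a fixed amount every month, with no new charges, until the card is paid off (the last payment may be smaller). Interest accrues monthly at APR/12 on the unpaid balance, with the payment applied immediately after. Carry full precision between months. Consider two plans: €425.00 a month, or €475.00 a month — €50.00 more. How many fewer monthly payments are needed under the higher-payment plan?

16 fewer payments

Monthly rate r = 20.3%/12 = 1.69167% = 0.0169167.
At €425.00/mo: n = ⌈−ln(1 − rB₀/P)/ln(1+r)⌉ = 82 payments (last €208.90); total interest = total paid − €18,720.00 = €15,913.90.
At €475.00/mo: 66 payments (last €236.31); total interest €12,391.31.
Payments saved = 82 − 66 = 16.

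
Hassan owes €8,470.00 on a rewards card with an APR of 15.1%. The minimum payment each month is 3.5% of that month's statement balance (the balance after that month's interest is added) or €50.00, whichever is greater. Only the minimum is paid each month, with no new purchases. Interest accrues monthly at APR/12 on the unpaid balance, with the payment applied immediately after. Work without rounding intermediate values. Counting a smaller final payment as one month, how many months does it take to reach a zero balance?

Monthly rate r = 15.1%/12 = 1.25833% = 0.0125833.
While 3.5% of the post-interest balance exceeds €50.00, each month B ← (B·(1+r))·(1 − 0.035), i.e. B shrinks by the factor (1+r)·0.965 = 0.97714.
This holds for months 1–78. Entering month 79 the balance is €1,395.13; 3.5% of the post-interest balance is now below €50.00, so the flat €50.00 minimum applies from here.
From month 79 a fixed €50.00 at rate r clears €1,395.13 in 35 more payments. Total: 78 + 35 = 113 months.

113 months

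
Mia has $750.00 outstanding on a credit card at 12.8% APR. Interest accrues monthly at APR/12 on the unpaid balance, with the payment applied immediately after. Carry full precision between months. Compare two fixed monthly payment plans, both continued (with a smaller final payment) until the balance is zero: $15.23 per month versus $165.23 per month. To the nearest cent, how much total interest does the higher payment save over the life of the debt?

Monthly rate r = 12.8%/12 = 1.06667% = 0.0106667.
At $15.23/mo: n = ⌈−ln(1 − rB₀/P)/ln(1+r)⌉ = 71 payments (last $3.34); total interest = total paid − $750.00 = $319.44.
At $165.23/mo: 5 payments (last $112.13); total interest $23.05.
Interest saved = $319.44 − $23.05 = $296.39.

$296.39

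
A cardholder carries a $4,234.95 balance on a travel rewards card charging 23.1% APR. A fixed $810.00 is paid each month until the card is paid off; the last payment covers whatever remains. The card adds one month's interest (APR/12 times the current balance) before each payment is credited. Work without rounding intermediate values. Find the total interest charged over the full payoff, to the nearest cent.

Monthly rate r = 23.1%/12 = 1.925% = 0.01925.
Payoff takes n = ⌈−ln(1 − rB₀/P)/ln(1+r)⌉ = ⌈5.563⌉ = 6 payments; the last is $458.26.
Total paid = 5·$810.00 + $458.26 = $4,508.26.
Total interest = total paid − principal = $4,508.26 − $4,234.95 = $273.31.

$273.31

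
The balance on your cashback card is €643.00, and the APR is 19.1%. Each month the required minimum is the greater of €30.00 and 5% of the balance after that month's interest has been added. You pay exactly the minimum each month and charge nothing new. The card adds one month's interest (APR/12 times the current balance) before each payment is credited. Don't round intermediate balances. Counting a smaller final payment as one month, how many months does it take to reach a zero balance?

27 months

Monthly rate r = 19.1%/12 = 1.59167% = 0.0159167.
While 5% of the post-interest balance exceeds €30.00, each month B ← (B·(1+r))·(1 − 0.05), i.e. B shrinks by the factor (1+r)·0.95 = 0.96512.
This holds for months 1–3. Entering month 4 the balance is €578.04; 5% of the post-interest balance is now below €30.00, so the flat €30.00 minimum applies from here.
From month 4 a fixed €30.00 at rate r clears €578.04 in 24 more payments. Total: 3 + 24 = 27 months.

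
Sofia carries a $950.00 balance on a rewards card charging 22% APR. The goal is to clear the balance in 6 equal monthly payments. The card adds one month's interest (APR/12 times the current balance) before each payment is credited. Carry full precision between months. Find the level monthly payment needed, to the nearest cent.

Monthly rate r = 22%/12 = 1.83333% = 0.0183333.
Level-payment amortization: P = B₀·r / (1 − (1+r)^(−n)) = 950.00·0.0183333 / (1 − 1.01833^(−6)).
Denominator 1 − (1+r)^(−6) = 0.103273011.
P = 17.4167 / 0.103273011 ≈ 168.65.

$168.65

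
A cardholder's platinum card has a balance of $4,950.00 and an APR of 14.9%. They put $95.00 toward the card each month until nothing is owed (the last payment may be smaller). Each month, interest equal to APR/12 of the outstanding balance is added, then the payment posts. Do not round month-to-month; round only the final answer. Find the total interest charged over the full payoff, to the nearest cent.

$3,065.82

Monthly rate r = 14.9%/12 = 1.24167% = 0.0124167.
Payoff takes n = ⌈−ln(1 − rB₀/P)/ln(1+r)⌉ = ⌈84.376⌉ = 85 payments; the last is $35.82.
Total paid = 84·$95.00 + $35.82 = $8,015.82.
Total interest = total paid − principal = $8,015.82 − $4,950.00 = $3,065.82.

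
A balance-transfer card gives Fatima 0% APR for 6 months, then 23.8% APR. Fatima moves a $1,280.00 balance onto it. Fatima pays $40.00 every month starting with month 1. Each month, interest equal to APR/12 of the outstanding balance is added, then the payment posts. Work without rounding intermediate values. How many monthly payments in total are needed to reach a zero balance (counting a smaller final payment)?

Promo months 1–6 at r₀ = 0%/12 = 0; months 7+ at r₁ = 23.8%/12 = 0.0198333.
After month 6 (no interest yet): B = $1,280.00 − 6·$40.00 = $1,040.00.
Then at r₁ with $40.00/mo: n₂ = −ln(1 − r₁·B/P)/ln(1+r₁) ≈ 36.92 → 37 more payments.

43 payments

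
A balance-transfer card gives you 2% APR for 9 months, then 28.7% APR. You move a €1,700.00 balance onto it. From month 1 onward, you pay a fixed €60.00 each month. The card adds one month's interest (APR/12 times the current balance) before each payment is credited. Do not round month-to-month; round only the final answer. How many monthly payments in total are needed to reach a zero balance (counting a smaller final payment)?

36 months

Promo months 1–9 at r₀ = 2%/12 = 0.00166667; months 10+ at r₁ = 28.7%/12 = 0.0239167.
After month 9: iterate B ← B·(1+r₀) − €60.00 for 9 months → €1,182.06.
Then at r₁ with €60.00/mo: n₂ = −ln(1 − r₁·B/P)/ln(1+r₁) ≈ 26.96 → 27 more payments.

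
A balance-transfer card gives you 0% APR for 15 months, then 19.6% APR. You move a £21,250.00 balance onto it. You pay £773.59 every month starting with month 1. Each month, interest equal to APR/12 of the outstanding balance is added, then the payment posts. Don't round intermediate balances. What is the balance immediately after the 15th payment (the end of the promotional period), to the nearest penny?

Promo months 1–15 at r₀ = 0%/12 = 0; months 16+ at r₁ = 19.6%/12 = 0.0163333.
After month 15 (no interest yet): B = £21,250.00 − 15·£773.59 = £9,646.15.

£9,646.15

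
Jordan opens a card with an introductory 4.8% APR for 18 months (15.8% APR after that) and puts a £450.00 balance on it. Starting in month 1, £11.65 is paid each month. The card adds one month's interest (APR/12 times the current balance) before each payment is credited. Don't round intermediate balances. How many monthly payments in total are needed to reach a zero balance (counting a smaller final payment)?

Promo months 1–18 at r₀ = 4.8%/12 = 0.004; months 19+ at r₁ = 15.8%/12 = 0.0131667.
After month 18: iterate B ← B·(1+r₀) − £11.65 for 18 months → £266.54.
Then at r₁ with £11.65/mo: n₂ = −ln(1 − r₁·B/P)/ln(1+r₁) ≈ 27.40 → 28 more payments.

46 months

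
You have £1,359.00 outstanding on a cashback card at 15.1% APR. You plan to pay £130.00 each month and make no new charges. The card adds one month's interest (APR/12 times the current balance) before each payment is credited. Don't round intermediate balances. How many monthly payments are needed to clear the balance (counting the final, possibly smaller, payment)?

Monthly rate r = 15.1%/12 = 1.25833% = 0.0125833.
Recurrence: B ← B·(1+r) − £130.00.
Month 1: interest £17.10; balance after payment £1,246.10.
Month 2: interest £15.68; balance after payment £1,131.78.
Closed form: n = −ln(1 − rB₀/P)/ln(1+r) = −ln(0.86846)/ln(1.01258) ≈ 11.279, so the balance reaches zero during payment 12.

12 months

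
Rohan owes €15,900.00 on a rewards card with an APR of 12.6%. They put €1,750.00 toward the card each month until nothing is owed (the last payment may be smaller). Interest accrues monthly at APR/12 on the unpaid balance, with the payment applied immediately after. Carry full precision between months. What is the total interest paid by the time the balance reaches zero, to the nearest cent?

Monthly rate r = 12.6%/12 = 1.05% = 0.0105.
Payoff takes n = ⌈−ln(1 − rB₀/P)/ln(1+r)⌉ = ⌈9.599⌉ = 10 payments; the last is €1,050.18.
Total paid = 9·€1,750.00 + €1,050.18 = €16,800.18.
Total interest = total paid − principal = €16,800.18 − €15,900.00 = €900.18.

€900.18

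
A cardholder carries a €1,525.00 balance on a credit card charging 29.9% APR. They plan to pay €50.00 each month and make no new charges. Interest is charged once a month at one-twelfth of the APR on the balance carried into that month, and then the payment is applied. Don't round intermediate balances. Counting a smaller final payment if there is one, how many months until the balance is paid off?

58 months

Monthly rate r = 29.9%/12 = 2.49167% = 0.0249167.
Recurrence: B ← B·(1+r) − €50.00.
Month 1: interest €38.00; balance after payment €1,513.00.
Month 2: interest €37.70; balance after payment €1,500.70.
Closed form: n = −ln(1 − rB₀/P)/ln(1+r) = −ln(0.24004)/ln(1.02492) ≈ 57.979, so the balance reaches zero during payment 58.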